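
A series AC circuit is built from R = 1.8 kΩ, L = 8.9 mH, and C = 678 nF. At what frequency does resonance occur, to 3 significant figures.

ω₀ = 1/√(LC) = 1/√(0.0089 × 6.78e-07) = 12870 rad/s
f₀ = ω₀/(2π) = 2.05 kHz

2.05 kHz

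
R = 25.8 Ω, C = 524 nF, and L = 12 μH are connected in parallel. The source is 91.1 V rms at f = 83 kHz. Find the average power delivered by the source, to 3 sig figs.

ω = 2πf = 521500 rad/s
X_L = ωL = 6.26 Ω
X_C = 1/(ωC) = 3.66 Ω
Parallel: admittances add. Y = 1/R + 1/(jωL) + jωC
Y = (0.0388 + j0.113) S
|Y| = 0.120 S → |Z| = 1/|Y| = 8.34 Ω, ∠Z = −∠Y = -71.1°
I = V/|Z| = 10.9 A
P = VI cos φ = 91.1 × 10.9 × cos(-71.1°) = 322 W

322 W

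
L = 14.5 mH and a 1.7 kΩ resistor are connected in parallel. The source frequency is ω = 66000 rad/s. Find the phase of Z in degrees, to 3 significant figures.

X_L = ωL = 957 Ω
Parallel: admittances add. Y = 1/R + 1/(jωL)
Y = (0.000588 − j0.00104) S
|Y| = 0.00120 S → |Z| = 1/|Y| = 834 Ω, ∠Z = −∠Y = 60.6°

60.6°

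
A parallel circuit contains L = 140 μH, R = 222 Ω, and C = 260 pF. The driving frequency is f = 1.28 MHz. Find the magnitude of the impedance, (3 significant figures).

214 Ω

ω = 2πf = 8.042e+06 rad/s
X_L = ωL = 1130 Ω
X_C = 1/(ωC) = 478 Ω
Parallel: admittances add. Y = 1/R + 1/(jωL) + jωC
Y = (0.00450 + j0.00120) S
|Y| = 0.00466 S → |Z| = 1/|Y| = 214 Ω, ∠Z = −∠Y = -15.0°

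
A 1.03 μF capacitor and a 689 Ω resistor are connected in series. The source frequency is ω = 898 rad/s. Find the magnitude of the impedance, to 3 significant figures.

X_C = 1/(ωC) = 1080 Ω
Z = 689 − j1080 Ω
|Z| = √(689² + 1080²) = 1280 Ω

1280 Ω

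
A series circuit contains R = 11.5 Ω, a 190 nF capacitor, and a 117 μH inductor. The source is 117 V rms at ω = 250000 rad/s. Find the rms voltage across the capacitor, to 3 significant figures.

X_L = ωL = 29.2 Ω
X_C = 1/(ωC) = 21.1 Ω
Net reactance X = X_L − X_C = 8.20 Ω
Z = 11.5 + j8.20 Ω
|Z| = √(11.5² + 8.20²) = 14.1 Ω
I = V/|Z| = 8.28 A
V_C = I·|Z_C| = 8.28 × 21.1 = 174 V

174 V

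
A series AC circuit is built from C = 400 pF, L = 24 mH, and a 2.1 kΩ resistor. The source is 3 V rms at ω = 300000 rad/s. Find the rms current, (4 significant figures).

X_L = ωL = 7200 Ω
X_C = 1/(ωC) = 8333 Ω
Net reactance X = X_L − X_C = -1133 Ω
Z = 2100 − j1133 Ω
|Z| = √(2100² + 1133²) = 2386 Ω
I = V/|Z| = 3/2386 = 1.257 mA

1.257 mA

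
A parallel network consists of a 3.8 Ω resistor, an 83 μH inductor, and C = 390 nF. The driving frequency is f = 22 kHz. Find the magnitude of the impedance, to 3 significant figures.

3.77 Ω

ω = 2πf = 138200 rad/s
X_L = ωL = 11.5 Ω
X_C = 1/(ωC) = 18.5 Ω
Parallel: admittances add. Y = 1/R + 1/(jωL) + jωC
Y = (0.263 − j0.0333) S
|Y| = 0.265 S → |Z| = 1/|Y| = 3.77 Ω, ∠Z = −∠Y = 7.20°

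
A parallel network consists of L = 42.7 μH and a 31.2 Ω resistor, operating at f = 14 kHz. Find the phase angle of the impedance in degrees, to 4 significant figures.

ω = 2πf = 87960 rad/s
X_L = ωL = 3.756 Ω
Parallel: admittances add. Y = 1/R + 1/(jωL)
Y = (0.03205 − j0.2662) S
|Y| = 0.2682 S → |Z| = 1/|Y| = 3.729 Ω, ∠Z = −∠Y = 83.14°

83.14°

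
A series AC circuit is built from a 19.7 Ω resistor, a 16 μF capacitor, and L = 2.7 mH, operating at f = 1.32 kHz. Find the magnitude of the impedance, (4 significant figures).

ω = 2πf = 8294 rad/s
X_L = ωL = 22.39 Ω
X_C = 1/(ωC) = 7.536 Ω
Net reactance X = X_L − X_C = 14.86 Ω
Z = 19.70 + j14.86 Ω
|Z| = √(19.70² + 14.86²) = 24.67 Ω

24.67 Ω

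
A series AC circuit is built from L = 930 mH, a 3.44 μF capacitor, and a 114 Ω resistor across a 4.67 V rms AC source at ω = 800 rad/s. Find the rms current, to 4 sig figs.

X_L = ωL = 744.0 Ω
X_C = 1/(ωC) = 363.4 Ω
Net reactance X = X_L − X_C = 380.6 Ω
Z = 114.0 + j380.6 Ω
|Z| = √(114.0² + 380.6²) = 397.3 Ω
I = V/|Z| = 4.67/397.3 = 11.75 mA

11.75 mA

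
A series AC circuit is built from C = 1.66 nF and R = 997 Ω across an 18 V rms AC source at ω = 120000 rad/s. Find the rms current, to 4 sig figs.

X_C = 1/(ωC) = 5020 Ω
Z = 997.0 − j5020 Ω
|Z| = √(997.0² + 5020²) = 5118 Ω
I = V/|Z| = 18/5118 = 3.517 mA

3.517 mA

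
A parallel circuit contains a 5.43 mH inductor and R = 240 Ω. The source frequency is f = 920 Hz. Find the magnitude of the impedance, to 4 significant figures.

ω = 2πf = 5781 rad/s
X_L = ωL = 31.39 Ω
Parallel: admittances add. Y = 1/R + 1/(jωL)
Y = (0.004167 − j0.03186) S
|Y| = 0.03213 S → |Z| = 1/|Y| = 31.12 Ω, ∠Z = −∠Y = 82.55°

31.12 Ω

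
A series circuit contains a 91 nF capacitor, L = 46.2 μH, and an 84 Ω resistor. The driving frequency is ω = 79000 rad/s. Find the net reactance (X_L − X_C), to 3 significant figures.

-135 Ω

X_L = ωL = 3.65 Ω
X_C = 1/(ωC) = 139 Ω
X = 3.65 − 139 = -135 Ω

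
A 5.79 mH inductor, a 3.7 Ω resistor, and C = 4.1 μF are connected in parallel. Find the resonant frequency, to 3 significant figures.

ω₀ = 1/√(LC) = 1/√(0.00579 × 4.1e-06) = 6490 rad/s
f₀ = ω₀/(2π) = 1.03 kHz

1.03 kHz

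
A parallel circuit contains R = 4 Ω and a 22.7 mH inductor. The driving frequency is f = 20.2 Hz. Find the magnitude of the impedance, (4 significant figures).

2.338 Ω

ω = 2πf = 126.9 rad/s
X_L = ωL = 2.881 Ω
Parallel: admittances add. Y = 1/R + 1/(jωL)
Y = (0.2500 − j0.3471) S
|Y| = 0.4278 S → |Z| = 1/|Y| = 2.338 Ω, ∠Z = −∠Y = 54.24°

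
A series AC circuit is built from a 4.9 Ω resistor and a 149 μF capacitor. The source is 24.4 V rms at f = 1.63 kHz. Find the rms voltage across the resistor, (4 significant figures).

ω = 2πf = 10240 rad/s
X_C = 1/(ωC) = 0.6553 Ω
Z = 4.900 − j0.6553 Ω
|Z| = √(4.900² + 0.6553²) = 4.944 Ω
I = V/|Z| = 4.936 A
V_R = I·|Z_R| = 4.936 × 4.900 = 24.18 V

24.18 V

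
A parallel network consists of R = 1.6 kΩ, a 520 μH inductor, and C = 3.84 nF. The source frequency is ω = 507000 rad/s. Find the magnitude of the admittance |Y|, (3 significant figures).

X_L = ωL = 264 Ω
X_C = 1/(ωC) = 514 Ω
Parallel: admittances add. Y = 1/R + 1/(jωL) + jωC
Y = (0.000625 − j0.00185) S
|Y| = 0.00195 S → |Z| = 1/|Y| = 513 Ω, ∠Z = −∠Y = 71.3°

1.95 mS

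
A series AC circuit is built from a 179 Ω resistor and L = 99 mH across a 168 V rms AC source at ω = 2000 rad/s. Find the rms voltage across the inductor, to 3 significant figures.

125 V

X_L = ωL = 198 Ω
Z = 179 + j198 Ω
|Z| = √(179² + 198²) = 267 Ω
I = V/|Z| = 629 mA
V_L = I·|Z_L| = 0.629 × 198 = 125 V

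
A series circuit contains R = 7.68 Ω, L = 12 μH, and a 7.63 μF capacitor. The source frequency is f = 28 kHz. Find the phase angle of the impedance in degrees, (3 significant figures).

ω = 2πf = 175900 rad/s
X_L = ωL = 2.11 Ω
X_C = 1/(ωC) = 0.745 Ω
Net reactance X = X_L − X_C = 1.37 Ω
Z = 7.68 + j1.37 Ω
|Z| = √(7.68² + 1.37²) = 7.80 Ω
∠Z = arctan(1.37/7.68) = 10.1°

10.1°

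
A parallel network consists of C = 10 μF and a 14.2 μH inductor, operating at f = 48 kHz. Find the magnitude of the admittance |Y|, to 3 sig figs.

ω = 2πf = 301600 rad/s
X_L = ωL = 4.28 Ω
X_C = 1/(ωC) = 0.332 Ω
Parallel: admittances add. Y = 1/(jωL) + jωC
Y = (0 + j2.78) S
|Y| = 2.78 S → |Z| = 1/|Y| = 0.359 Ω, ∠Z = −∠Y = -90.0°

2.78 S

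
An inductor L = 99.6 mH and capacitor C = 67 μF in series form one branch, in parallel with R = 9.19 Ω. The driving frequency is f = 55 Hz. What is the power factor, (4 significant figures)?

0.6904

ω = 2πf = 345.6 rad/s
X_L = ωL = 34.42 Ω
X_C = 1/(ωC) = 43.19 Ω
Branch 1: Z₁ = R = 9.190 Ω
Branch 2 (series LC): Z₂ = j(X_L − X_C) = −j8.771 Ω
Parallel: Z = Z₁Z₂/(Z₁+Z₂), |Z| = 6.345 Ω, ∠Z = -46.34°
cos φ = cos(-46.34°) = 0.6904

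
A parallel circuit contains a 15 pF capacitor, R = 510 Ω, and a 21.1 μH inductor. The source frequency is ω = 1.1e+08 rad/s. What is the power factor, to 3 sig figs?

X_L = ωL = 2320 Ω
X_C = 1/(ωC) = 606 Ω
Parallel: admittances add. Y = 1/R + 1/(jωL) + jωC
Y = (0.00196 + j0.00122) S
|Y| = 0.00231 S → |Z| = 1/|Y| = 433 Ω, ∠Z = −∠Y = -31.9°
cos φ = cos(-31.9°) = 0.849

0.849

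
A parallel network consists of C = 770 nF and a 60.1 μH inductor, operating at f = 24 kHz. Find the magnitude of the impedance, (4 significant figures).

ω = 2πf = 150800 rad/s
X_L = ωL = 9.063 Ω
X_C = 1/(ωC) = 8.612 Ω
Parallel: admittances add. Y = 1/(jωL) + jωC
Y = (0 + j0.005773) S
|Y| = 0.005773 S → |Z| = 1/|Y| = 173.2 Ω, ∠Z = −∠Y = -90.00°

173.2 Ω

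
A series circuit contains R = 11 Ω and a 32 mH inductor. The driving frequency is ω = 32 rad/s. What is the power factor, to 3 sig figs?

X_L = ωL = 1.02 Ω
Z = 11.0 + j1.02 Ω
|Z| = √(11.0² + 1.02²) = 11.0 Ω
∠Z = arctan(1.02/11.0) = 5.32°
cos φ = cos(5.32°) = 0.996

0.996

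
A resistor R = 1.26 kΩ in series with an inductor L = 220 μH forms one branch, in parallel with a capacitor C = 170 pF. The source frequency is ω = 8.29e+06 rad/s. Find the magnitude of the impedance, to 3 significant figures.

935 Ω

X_L = ωL = 1820 Ω
X_C = 1/(ωC) = 710 Ω
Branch 1 (R+jX_L): Z₁ = 1260 + j1820 Ω, |Z₁| = 2220 Ω
Branch 2 (−jX_C): Z₂ = −j710 Ω
Parallel: Z = Z₁Z₂/(Z₁+Z₂), |Z| = 935 Ω, ∠Z = -76.1°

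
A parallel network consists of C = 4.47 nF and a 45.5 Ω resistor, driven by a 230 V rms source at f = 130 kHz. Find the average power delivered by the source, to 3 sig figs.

ω = 2πf = 816800 rad/s
X_C = 1/(ωC) = 274 Ω
Parallel: admittances add. Y = 1/R + jωC
Y = (0.0220 + j0.00365) S
|Y| = 0.0223 S → |Z| = 1/|Y| = 44.9 Ω, ∠Z = −∠Y = -9.43°
I = V/|Z| = 5.12 A
P = VI cos φ = 230 × 5.12 × cos(-9.43°) = 1.16 kW

1.16 kW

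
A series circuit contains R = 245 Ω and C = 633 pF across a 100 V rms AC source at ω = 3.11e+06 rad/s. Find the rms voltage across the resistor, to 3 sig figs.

X_C = 1/(ωC) = 508 Ω
Z = 245 − j508 Ω
|Z| = √(245² + 508²) = 564 Ω
I = V/|Z| = 177 mA
V_R = I·|Z_R| = 0.177 × 245 = 43.4 V

43.4 V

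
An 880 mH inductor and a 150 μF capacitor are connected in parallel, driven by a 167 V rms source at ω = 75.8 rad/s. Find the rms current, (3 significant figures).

605 mA

X_L = ωL = 66.7 Ω
X_C = 1/(ωC) = 88.0 Ω
Parallel: admittances add. Y = 1/(jωL) + jωC
Y = (0 − j0.00362) S
|Y| = 0.00362 S → |Z| = 1/|Y| = 276 Ω, ∠Z = −∠Y = 90.0°
I = V/|Z| = 167/276 = 605 mA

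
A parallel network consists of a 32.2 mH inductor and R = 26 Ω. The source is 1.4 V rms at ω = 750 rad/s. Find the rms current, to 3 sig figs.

79.1 mA

X_L = ωL = 24.1 Ω
Parallel: admittances add. Y = 1/R + 1/(jωL)
Y = (0.0385 − j0.0414) S
|Y| = 0.0565 S → |Z| = 1/|Y| = 17.7 Ω, ∠Z = −∠Y = 47.1°
I = V/|Z| = 1.4/17.7 = 79.1 mA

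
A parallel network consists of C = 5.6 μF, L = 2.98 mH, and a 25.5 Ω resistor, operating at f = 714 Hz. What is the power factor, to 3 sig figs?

0.620

ω = 2πf = 4486 rad/s
X_L = ωL = 13.4 Ω
X_C = 1/(ωC) = 39.8 Ω
Parallel: admittances add. Y = 1/R + 1/(jωL) + jωC
Y = (0.0392 − j0.0497) S
|Y| = 0.0633 S → |Z| = 1/|Y| = 15.8 Ω, ∠Z = −∠Y = 51.7°
cos φ = cos(51.7°) = 0.620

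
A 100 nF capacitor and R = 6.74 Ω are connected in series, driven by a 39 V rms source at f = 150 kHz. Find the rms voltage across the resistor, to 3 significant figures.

ω = 2πf = 942500 rad/s
X_C = 1/(ωC) = 10.6 Ω
Z = 6.74 − j10.6 Ω
|Z| = √(6.74² + 10.6²) = 12.6 Ω
I = V/|Z| = 3.10 A
V_R = I·|Z_R| = 3.10 × 6.74 = 20.9 V

20.9 V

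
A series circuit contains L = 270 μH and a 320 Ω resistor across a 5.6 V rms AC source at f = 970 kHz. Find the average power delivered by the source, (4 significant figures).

3.571 mW

ω = 2πf = 6.095e+06 rad/s
X_L = ωL = 1646 Ω
Z = 320.0 + j1646 Ω
|Z| = √(320.0² + 1646²) = 1676 Ω
∠Z = arctan(1646/320.0) = 79.00°
I = V/|Z| = 3.341 mA
P = VI cos φ = 5.6 × 0.003341 × cos(79.00°) = 3.571 mW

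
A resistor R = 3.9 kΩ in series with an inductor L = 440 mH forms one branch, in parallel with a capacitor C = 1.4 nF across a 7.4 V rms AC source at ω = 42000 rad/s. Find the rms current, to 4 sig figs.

96.04 μA

X_L = ωL = 18480 Ω
X_C = 1/(ωC) = 17010 Ω
Branch 1 (R+jX_L): Z₁ = 3900 + j18480 Ω, |Z₁| = 18890 Ω
Branch 2 (−jX_C): Z₂ = −j17010 Ω
Parallel: Z = Z₁Z₂/(Z₁+Z₂), |Z| = 77050 Ω, ∠Z = -32.61°
I = V/|Z| = 7.4/77050 = 96.04 μA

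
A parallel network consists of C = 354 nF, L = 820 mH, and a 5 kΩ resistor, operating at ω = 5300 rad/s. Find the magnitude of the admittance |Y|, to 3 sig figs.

X_L = ωL = 4350 Ω
X_C = 1/(ωC) = 533 Ω
Parallel: admittances add. Y = 1/R + 1/(jωL) + jωC
Y = (0.000200 + j0.00165) S
|Y| = 0.00166 S → |Z| = 1/|Y| = 603 Ω, ∠Z = −∠Y = -83.1°

1.66 mS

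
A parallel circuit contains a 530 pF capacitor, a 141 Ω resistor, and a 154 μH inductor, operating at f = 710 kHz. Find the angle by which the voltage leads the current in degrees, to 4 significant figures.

-7.302°

ω = 2πf = 4.461e+06 rad/s
X_L = ωL = 687.0 Ω
X_C = 1/(ωC) = 422.9 Ω
Parallel: admittances add. Y = 1/R + 1/(jωL) + jωC
Y = (0.007092 + j0.0009088) S
|Y| = 0.007150 S → |Z| = 1/|Y| = 139.9 Ω, ∠Z = −∠Y = -7.302°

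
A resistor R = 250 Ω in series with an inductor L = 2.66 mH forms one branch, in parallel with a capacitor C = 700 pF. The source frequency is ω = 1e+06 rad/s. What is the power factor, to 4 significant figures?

0.1064

X_L = ωL = 2660 Ω
X_C = 1/(ωC) = 1429 Ω
Branch 1 (R+jX_L): Z₁ = 250.0 + j2660 Ω, |Z₁| = 2672 Ω
Branch 2 (−jX_C): Z₂ = −j1429 Ω
Parallel: Z = Z₁Z₂/(Z₁+Z₂), |Z| = 3037 Ω, ∠Z = -83.89°
cos φ = cos(-83.89°) = 0.1064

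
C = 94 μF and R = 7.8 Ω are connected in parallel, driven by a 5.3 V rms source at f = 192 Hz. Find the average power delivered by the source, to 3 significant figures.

3.60 W

ω = 2πf = 1206 rad/s
X_C = 1/(ωC) = 8.82 Ω
Parallel: admittances add. Y = 1/R + jωC
Y = (0.128 + j0.113) S
|Y| = 0.171 S → |Z| = 1/|Y| = 5.84 Ω, ∠Z = −∠Y = -41.5°
I = V/|Z| = 907 mA
P = VI cos φ = 5.3 × 0.907 × cos(-41.5°) = 3.60 W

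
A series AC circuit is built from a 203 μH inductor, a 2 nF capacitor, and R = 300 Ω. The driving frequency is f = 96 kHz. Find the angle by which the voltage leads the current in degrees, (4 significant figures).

ω = 2πf = 603200 rad/s
X_L = ωL = 122.4 Ω
X_C = 1/(ωC) = 828.9 Ω
Net reactance X = X_L − X_C = -706.5 Ω
Z = 300.0 − j706.5 Ω
|Z| = √(300.0² + 706.5²) = 767.5 Ω
∠Z = arctan(-706.5/300.0) = -66.99°

-66.99°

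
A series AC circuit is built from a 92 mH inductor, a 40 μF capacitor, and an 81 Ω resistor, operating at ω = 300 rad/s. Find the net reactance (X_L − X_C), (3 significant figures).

X_L = ωL = 27.6 Ω
X_C = 1/(ωC) = 83.3 Ω
X = 27.6 − 83.3 = -55.7 Ω

-55.7 Ω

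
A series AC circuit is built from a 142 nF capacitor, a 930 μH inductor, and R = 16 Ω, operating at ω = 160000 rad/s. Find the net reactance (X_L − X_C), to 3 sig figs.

105 Ω

X_L = ωL = 149 Ω
X_C = 1/(ωC) = 44.0 Ω
X = 149 − 44.0 = 105 Ω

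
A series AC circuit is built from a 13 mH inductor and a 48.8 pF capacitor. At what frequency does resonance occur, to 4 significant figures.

199.8 kHz

ω₀ = 1/√(LC) = 1/√(0.013 × 4.88e-11) = 1.256e+06 rad/s
f₀ = ω₀/(2π) = 199.8 kHz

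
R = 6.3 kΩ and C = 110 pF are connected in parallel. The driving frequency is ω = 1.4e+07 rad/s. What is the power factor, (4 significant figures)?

X_C = 1/(ωC) = 649.4 Ω
Parallel: admittances add. Y = 1/R + jωC
Y = (0.0001587 + j0.001540) S
|Y| = 0.001548 S → |Z| = 1/|Y| = 645.9 Ω, ∠Z = −∠Y = -84.12°
cos φ = cos(-84.12°) = 0.1025

0.1025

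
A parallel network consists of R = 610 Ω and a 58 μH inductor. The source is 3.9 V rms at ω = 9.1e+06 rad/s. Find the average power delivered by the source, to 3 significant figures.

24.9 mW

X_L = ωL = 528 Ω
Parallel: admittances add. Y = 1/R + 1/(jωL)
Y = (0.00164 − j0.00189) S
|Y| = 0.00251 S → |Z| = 1/|Y| = 399 Ω, ∠Z = −∠Y = 49.1°
I = V/|Z| = 9.77 mA
P = VI cos φ = 3.9 × 0.00977 × cos(49.1°) = 24.9 mW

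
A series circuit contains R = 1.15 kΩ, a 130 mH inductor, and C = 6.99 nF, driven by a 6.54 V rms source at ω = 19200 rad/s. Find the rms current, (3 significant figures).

1.29 mA

X_L = ωL = 2500 Ω
X_C = 1/(ωC) = 7450 Ω
Net reactance X = X_L − X_C = -4960 Ω
Z = 1150 − j4960 Ω
|Z| = √(1150² + 4960²) = 5090 Ω
I = V/|Z| = 6.54/5090 = 1.29 mA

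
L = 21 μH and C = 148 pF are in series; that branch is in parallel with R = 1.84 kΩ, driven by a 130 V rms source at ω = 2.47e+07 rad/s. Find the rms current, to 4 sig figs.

535.0 mA

X_L = ωL = 518.7 Ω
X_C = 1/(ωC) = 273.6 Ω
Branch 1: Z₁ = R = 1840 Ω
Branch 2 (series LC): Z₂ = j(X_L − X_C) = j245.1 Ω
Parallel: Z = Z₁Z₂/(Z₁+Z₂), |Z| = 243.0 Ω, ∠Z = 82.41°
I = V/|Z| = 130/243.0 = 535.0 mA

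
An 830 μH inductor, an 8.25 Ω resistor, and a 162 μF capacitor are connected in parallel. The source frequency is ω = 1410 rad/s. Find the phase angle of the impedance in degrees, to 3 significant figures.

X_L = ωL = 1.17 Ω
X_C = 1/(ωC) = 4.38 Ω
Parallel: admittances add. Y = 1/R + 1/(jωL) + jωC
Y = (0.121 − j0.626) S
|Y| = 0.638 S → |Z| = 1/|Y| = 1.57 Ω, ∠Z = −∠Y = 79.0°

79.0°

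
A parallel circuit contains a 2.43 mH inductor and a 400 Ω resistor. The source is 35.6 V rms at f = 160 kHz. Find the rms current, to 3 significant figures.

ω = 2πf = 1.005e+06 rad/s
X_L = ωL = 2440 Ω
Parallel: admittances add. Y = 1/R + 1/(jωL)
Y = (0.00250 − j0.000409) S
|Y| = 0.00253 S → |Z| = 1/|Y| = 395 Ω, ∠Z = −∠Y = 9.30°
I = V/|Z| = 35.6/395 = 90.2 mA

90.2 mA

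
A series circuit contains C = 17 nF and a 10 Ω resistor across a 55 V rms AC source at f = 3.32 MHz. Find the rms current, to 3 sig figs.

5.29 A

ω = 2πf = 2.086e+07 rad/s
X_C = 1/(ωC) = 2.82 Ω
Z = 10.0 − j2.82 Ω
|Z| = √(10.0² + 2.82²) = 10.4 Ω
I = V/|Z| = 55/10.4 = 5.29 A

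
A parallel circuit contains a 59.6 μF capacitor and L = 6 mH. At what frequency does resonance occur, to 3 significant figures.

ω₀ = 1/√(LC) = 1/√(0.006 × 5.96e-05) = 1672 rad/s
f₀ = ω₀/(2π) = 266 Hz

266 Hz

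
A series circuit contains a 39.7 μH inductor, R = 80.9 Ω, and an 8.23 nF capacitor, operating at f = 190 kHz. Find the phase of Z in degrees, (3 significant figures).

-33.9°

ω = 2πf = 1.194e+06 rad/s
X_L = ωL = 47.4 Ω
X_C = 1/(ωC) = 102 Ω
Net reactance X = X_L − X_C = -54.4 Ω
Z = 80.9 − j54.4 Ω
|Z| = √(80.9² + 54.4²) = 97.5 Ω
∠Z = arctan(-54.4/80.9) = -33.9°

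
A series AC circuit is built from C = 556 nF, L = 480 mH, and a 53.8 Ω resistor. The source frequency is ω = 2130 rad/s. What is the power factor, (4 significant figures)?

X_L = ωL = 1022 Ω
X_C = 1/(ωC) = 844.4 Ω
Net reactance X = X_L − X_C = 178.0 Ω
Z = 53.80 + j178.0 Ω
|Z| = √(53.80² + 178.0²) = 186.0 Ω
∠Z = arctan(178.0/53.80) = 73.18°
cos φ = cos(73.18°) = 0.2893

0.2893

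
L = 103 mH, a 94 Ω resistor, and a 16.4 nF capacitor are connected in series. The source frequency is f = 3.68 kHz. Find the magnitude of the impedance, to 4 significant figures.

ω = 2πf = 23120 rad/s
X_L = ωL = 2382 Ω
X_C = 1/(ωC) = 2637 Ω
Net reactance X = X_L − X_C = -255.5 Ω
Z = 94.00 − j255.5 Ω
|Z| = √(94.00² + 255.5²) = 272.3 Ω

272.3 Ω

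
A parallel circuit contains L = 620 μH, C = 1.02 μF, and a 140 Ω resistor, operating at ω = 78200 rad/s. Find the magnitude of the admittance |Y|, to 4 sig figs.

59.57 mS

X_L = ωL = 48.48 Ω
X_C = 1/(ωC) = 12.54 Ω
Parallel: admittances add. Y = 1/R + 1/(jωL) + jωC
Y = (0.007143 + j0.05914) S
|Y| = 0.05957 S → |Z| = 1/|Y| = 16.79 Ω, ∠Z = −∠Y = -83.11°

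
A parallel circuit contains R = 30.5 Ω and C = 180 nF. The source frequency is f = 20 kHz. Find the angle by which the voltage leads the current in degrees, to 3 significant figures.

-34.6°

ω = 2πf = 125700 rad/s
X_C = 1/(ωC) = 44.2 Ω
Parallel: admittances add. Y = 1/R + jωC
Y = (0.0328 + j0.0226) S
|Y| = 0.0398 S → |Z| = 1/|Y| = 25.1 Ω, ∠Z = −∠Y = -34.6°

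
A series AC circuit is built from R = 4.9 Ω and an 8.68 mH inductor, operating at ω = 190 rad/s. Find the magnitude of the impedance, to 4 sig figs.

5.170 Ω

X_L = ωL = 1.649 Ω
Z = 4.900 + j1.649 Ω
|Z| = √(4.900² + 1.649²) = 5.170 Ω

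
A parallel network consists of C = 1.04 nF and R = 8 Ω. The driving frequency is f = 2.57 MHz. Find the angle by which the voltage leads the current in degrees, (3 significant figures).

-7.65°

ω = 2πf = 1.615e+07 rad/s
X_C = 1/(ωC) = 59.5 Ω
Parallel: admittances add. Y = 1/R + jωC
Y = (0.125 + j0.0168) S
|Y| = 0.126 S → |Z| = 1/|Y| = 7.93 Ω, ∠Z = −∠Y = -7.65°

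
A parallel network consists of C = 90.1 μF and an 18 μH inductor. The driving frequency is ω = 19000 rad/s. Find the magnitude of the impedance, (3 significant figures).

0.825 Ω

X_L = ωL = 0.342 Ω
X_C = 1/(ωC) = 0.584 Ω
Parallel: admittances add. Y = 1/(jωL) + jωC
Y = (0 − j1.21) S
|Y| = 1.21 S → |Z| = 1/|Y| = 0.825 Ω, ∠Z = −∠Y = 90.0°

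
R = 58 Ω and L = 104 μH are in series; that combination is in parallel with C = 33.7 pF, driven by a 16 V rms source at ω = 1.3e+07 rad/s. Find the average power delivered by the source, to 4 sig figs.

8.108 mW

X_L = ωL = 1352 Ω
X_C = 1/(ωC) = 2283 Ω
Branch 1 (R+jX_L): Z₁ = 58.00 + j1352 Ω, |Z₁| = 1353 Ω
Branch 2 (−jX_C): Z₂ = −j2283 Ω
Parallel: Z = Z₁Z₂/(Z₁+Z₂), |Z| = 3313 Ω, ∠Z = 83.98°
I = V/|Z| = 4.830 mA
P = VI cos φ = 16 × 0.004830 × cos(83.98°) = 8.108 mW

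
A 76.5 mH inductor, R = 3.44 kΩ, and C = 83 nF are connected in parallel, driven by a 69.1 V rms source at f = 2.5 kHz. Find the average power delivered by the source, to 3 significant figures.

1.39 W

ω = 2πf = 15710 rad/s
X_L = ωL = 1200 Ω
X_C = 1/(ωC) = 767 Ω
Parallel: admittances add. Y = 1/R + 1/(jωL) + jωC
Y = (0.000291 + j0.000472) S
|Y| = 0.000554 S → |Z| = 1/|Y| = 1810 Ω, ∠Z = −∠Y = -58.3°
I = V/|Z| = 38.3 mA
P = VI cos φ = 69.1 × 0.0383 × cos(-58.3°) = 1.39 W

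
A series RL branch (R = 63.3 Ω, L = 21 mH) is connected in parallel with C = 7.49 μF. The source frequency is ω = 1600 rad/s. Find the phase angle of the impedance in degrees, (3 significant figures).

X_L = ωL = 33.6 Ω
X_C = 1/(ωC) = 83.4 Ω
Branch 1 (R+jX_L): Z₁ = 63.3 + j33.6 Ω, |Z₁| = 71.7 Ω
Branch 2 (−jX_C): Z₂ = −j83.4 Ω
Parallel: Z = Z₁Z₂/(Z₁+Z₂), |Z| = 74.2 Ω, ∠Z = -23.8°

-23.8°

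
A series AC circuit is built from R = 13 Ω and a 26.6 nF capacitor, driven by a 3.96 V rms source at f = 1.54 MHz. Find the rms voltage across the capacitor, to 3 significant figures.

1.13 V

ω = 2πf = 9.676e+06 rad/s
X_C = 1/(ωC) = 3.89 Ω
Z = 13.0 − j3.89 Ω
|Z| = √(13.0² + 3.89²) = 13.6 Ω
I = V/|Z| = 292 mA
V_C = I·|Z_C| = 0.292 × 3.89 = 1.13 V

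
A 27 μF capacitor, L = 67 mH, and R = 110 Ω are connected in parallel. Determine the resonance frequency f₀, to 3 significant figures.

ω₀ = 1/√(LC) = 1/√(0.067 × 2.7e-05) = 743.5 rad/s
f₀ = ω₀/(2π) = 118 Hz

118 Hz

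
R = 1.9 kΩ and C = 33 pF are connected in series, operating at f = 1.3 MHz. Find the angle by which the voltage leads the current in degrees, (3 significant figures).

-62.9°

ω = 2πf = 8.168e+06 rad/s
X_C = 1/(ωC) = 3710 Ω
Z = 1900 − j3710 Ω
|Z| = √(1900² + 3710²) = 4170 Ω
∠Z = arctan(-3710/1900) = -62.9°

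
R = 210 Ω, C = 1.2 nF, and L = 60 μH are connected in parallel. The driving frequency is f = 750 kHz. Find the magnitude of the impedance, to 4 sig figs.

191.9 Ω

ω = 2πf = 4.712e+06 rad/s
X_L = ωL = 282.7 Ω
X_C = 1/(ωC) = 176.8 Ω
Parallel: admittances add. Y = 1/R + 1/(jωL) + jωC
Y = (0.004762 + j0.002118) S
|Y| = 0.005212 S → |Z| = 1/|Y| = 191.9 Ω, ∠Z = −∠Y = -23.98°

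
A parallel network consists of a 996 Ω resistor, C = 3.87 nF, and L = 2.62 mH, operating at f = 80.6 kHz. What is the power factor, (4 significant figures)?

ω = 2πf = 506400 rad/s
X_L = ωL = 1327 Ω
X_C = 1/(ωC) = 510.2 Ω
Parallel: admittances add. Y = 1/R + 1/(jωL) + jωC
Y = (0.001004 + j0.001206) S
|Y| = 0.001569 S → |Z| = 1/|Y| = 637.2 Ω, ∠Z = −∠Y = -50.23°
cos φ = cos(-50.23°) = 0.6398

0.6398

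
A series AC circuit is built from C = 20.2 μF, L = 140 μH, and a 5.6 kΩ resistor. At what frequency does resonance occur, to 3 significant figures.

2.99 kHz

ω₀ = 1/√(LC) = 1/√(0.00014 × 2.02e-05) = 18800 rad/s
f₀ = ω₀/(2π) = 2.99 kHz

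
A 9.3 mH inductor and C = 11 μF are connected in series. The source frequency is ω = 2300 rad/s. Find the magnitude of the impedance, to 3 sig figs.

X_L = ωL = 21.4 Ω
X_C = 1/(ωC) = 39.5 Ω
Net reactance X = X_L − X_C = -18.1 Ω
Z = − j18.1 Ω
|Z| = √(0² + 18.1²) = 18.1 Ω

18.1 Ω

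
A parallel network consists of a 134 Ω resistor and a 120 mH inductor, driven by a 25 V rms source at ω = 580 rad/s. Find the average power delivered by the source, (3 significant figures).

4.66 W

X_L = ωL = 69.6 Ω
Parallel: admittances add. Y = 1/R + 1/(jωL)
Y = (0.00746 − j0.0144) S
|Y| = 0.0162 S → |Z| = 1/|Y| = 61.8 Ω, ∠Z = −∠Y = 62.6°
I = V/|Z| = 405 mA
P = VI cos φ = 25 × 0.405 × cos(62.6°) = 4.66 W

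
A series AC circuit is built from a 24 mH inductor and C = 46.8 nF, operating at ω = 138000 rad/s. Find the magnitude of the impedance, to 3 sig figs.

X_L = ωL = 3310 Ω
X_C = 1/(ωC) = 155 Ω
Net reactance X = X_L − X_C = 3160 Ω
Z = j3160 Ω
|Z| = √(0² + 3160²) = 3160 Ω

3160 Ω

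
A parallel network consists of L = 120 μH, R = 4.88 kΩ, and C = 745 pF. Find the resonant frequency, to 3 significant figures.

ω₀ = 1/√(LC) = 1/√(0.00012 × 7.45e-10) = 3.345e+06 rad/s
f₀ = ω₀/(2π) = 532 kHz

532 kHz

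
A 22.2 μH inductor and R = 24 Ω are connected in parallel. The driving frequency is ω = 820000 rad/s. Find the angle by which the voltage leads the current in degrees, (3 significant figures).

52.8°

X_L = ωL = 18.2 Ω
Parallel: admittances add. Y = 1/R + 1/(jωL)
Y = (0.0417 − j0.0549) S
|Y| = 0.0689 S → |Z| = 1/|Y| = 14.5 Ω, ∠Z = −∠Y = 52.8°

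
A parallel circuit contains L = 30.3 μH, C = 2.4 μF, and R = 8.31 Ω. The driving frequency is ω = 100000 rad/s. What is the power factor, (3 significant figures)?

0.801

X_L = ωL = 3.03 Ω
X_C = 1/(ωC) = 4.17 Ω
Parallel: admittances add. Y = 1/R + 1/(jωL) + jωC
Y = (0.120 − j0.0900) S
|Y| = 0.150 S → |Z| = 1/|Y| = 6.65 Ω, ∠Z = −∠Y = 36.8°
cos φ = cos(36.8°) = 0.801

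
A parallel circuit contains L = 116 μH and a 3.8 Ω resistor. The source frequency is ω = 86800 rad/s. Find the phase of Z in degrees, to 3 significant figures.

20.7°

X_L = ωL = 10.1 Ω
Parallel: admittances add. Y = 1/R + 1/(jωL)
Y = (0.263 − j0.0993) S
|Y| = 0.281 S → |Z| = 1/|Y| = 3.56 Ω, ∠Z = −∠Y = 20.7°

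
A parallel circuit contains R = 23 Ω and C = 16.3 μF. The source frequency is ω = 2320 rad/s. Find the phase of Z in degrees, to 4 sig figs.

X_C = 1/(ωC) = 26.44 Ω
Parallel: admittances add. Y = 1/R + jωC
Y = (0.04348 + j0.03782) S
|Y| = 0.05762 S → |Z| = 1/|Y| = 17.35 Ω, ∠Z = −∠Y = -41.02°

-41.02°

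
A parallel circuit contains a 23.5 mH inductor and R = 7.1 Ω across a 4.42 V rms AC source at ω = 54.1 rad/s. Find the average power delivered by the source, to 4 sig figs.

X_L = ωL = 1.271 Ω
Parallel: admittances add. Y = 1/R + 1/(jωL)
Y = (0.1408 − j0.7866) S
|Y| = 0.7991 S → |Z| = 1/|Y| = 1.251 Ω, ∠Z = −∠Y = 79.85°
I = V/|Z| = 3.532 A
P = VI cos φ = 4.42 × 3.532 × cos(79.85°) = 2.752 W

2.752 W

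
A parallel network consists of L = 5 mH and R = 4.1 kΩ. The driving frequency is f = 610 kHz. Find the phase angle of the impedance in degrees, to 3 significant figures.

ω = 2πf = 3.833e+06 rad/s
X_L = ωL = 19200 Ω
Parallel: admittances add. Y = 1/R + 1/(jωL)
Y = (0.000244 − j5.22e-05) S
|Y| = 0.000249 S → |Z| = 1/|Y| = 4010 Ω, ∠Z = −∠Y = 12.1°

12.1°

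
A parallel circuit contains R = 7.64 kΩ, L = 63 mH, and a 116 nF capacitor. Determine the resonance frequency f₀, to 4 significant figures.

1.862 kHz

ω₀ = 1/√(LC) = 1/√(0.063 × 1.16e-07) = 11700 rad/s
f₀ = ω₀/(2π) = 1.862 kHz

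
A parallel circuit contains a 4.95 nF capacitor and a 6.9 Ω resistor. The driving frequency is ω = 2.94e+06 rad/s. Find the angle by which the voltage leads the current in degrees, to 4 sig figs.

X_C = 1/(ωC) = 68.71 Ω
Parallel: admittances add. Y = 1/R + jωC
Y = (0.1449 + j0.01455) S
|Y| = 0.1457 S → |Z| = 1/|Y| = 6.865 Ω, ∠Z = −∠Y = -5.734°

-5.734°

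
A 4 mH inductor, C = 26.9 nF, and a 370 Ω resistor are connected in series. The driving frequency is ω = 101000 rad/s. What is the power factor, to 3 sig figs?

X_L = ωL = 404 Ω
X_C = 1/(ωC) = 368 Ω
Net reactance X = X_L − X_C = 35.9 Ω
Z = 370 + j35.9 Ω
|Z| = √(370² + 35.9²) = 372 Ω
∠Z = arctan(35.9/370) = 5.55°
cos φ = cos(5.55°) = 0.995

0.995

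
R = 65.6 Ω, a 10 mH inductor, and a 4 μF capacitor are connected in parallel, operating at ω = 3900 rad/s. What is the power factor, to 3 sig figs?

X_L = ωL = 39.0 Ω
X_C = 1/(ωC) = 64.1 Ω
Parallel: admittances add. Y = 1/R + 1/(jωL) + jωC
Y = (0.0152 − j0.0100) S
|Y| = 0.0183 S → |Z| = 1/|Y| = 54.8 Ω, ∠Z = −∠Y = 33.4°
cos φ = cos(33.4°) = 0.835

0.835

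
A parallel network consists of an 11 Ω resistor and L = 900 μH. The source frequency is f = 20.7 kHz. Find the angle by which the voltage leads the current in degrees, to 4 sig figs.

5.368°

ω = 2πf = 130100 rad/s
X_L = ωL = 117.1 Ω
Parallel: admittances add. Y = 1/R + 1/(jωL)
Y = (0.09091 − j0.008543) S
|Y| = 0.09131 S → |Z| = 1/|Y| = 10.95 Ω, ∠Z = −∠Y = 5.368°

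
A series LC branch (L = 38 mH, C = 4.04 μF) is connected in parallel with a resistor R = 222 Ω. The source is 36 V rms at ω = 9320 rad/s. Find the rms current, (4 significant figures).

195.9 mA

X_L = ωL = 354.2 Ω
X_C = 1/(ωC) = 26.56 Ω
Branch 1: Z₁ = R = 222.0 Ω
Branch 2 (series LC): Z₂ = j(X_L − X_C) = j327.6 Ω
Parallel: Z = Z₁Z₂/(Z₁+Z₂), |Z| = 183.8 Ω, ∠Z = 34.12°
I = V/|Z| = 36/183.8 = 195.9 mA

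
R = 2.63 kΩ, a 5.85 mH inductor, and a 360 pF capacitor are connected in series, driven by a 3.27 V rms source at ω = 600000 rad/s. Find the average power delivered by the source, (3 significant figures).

X_L = ωL = 3510 Ω
X_C = 1/(ωC) = 4630 Ω
Net reactance X = X_L − X_C = -1120 Ω
Z = 2630 − j1120 Ω
|Z| = √(2630² + 1120²) = 2860 Ω
∠Z = arctan(-1120/2630) = -23.1°
I = V/|Z| = 1.14 mA
P = VI cos φ = 3.27 × 0.00114 × cos(-23.1°) = 3.44 mW

3.44 mW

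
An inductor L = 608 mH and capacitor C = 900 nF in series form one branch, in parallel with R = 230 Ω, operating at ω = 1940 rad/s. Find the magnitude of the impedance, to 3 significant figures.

215 Ω

X_L = ωL = 1180 Ω
X_C = 1/(ωC) = 573 Ω
Branch 1: Z₁ = R = 230 Ω
Branch 2 (series LC): Z₂ = j(X_L − X_C) = j607 Ω
Parallel: Z = Z₁Z₂/(Z₁+Z₂), |Z| = 215 Ω, ∠Z = 20.8°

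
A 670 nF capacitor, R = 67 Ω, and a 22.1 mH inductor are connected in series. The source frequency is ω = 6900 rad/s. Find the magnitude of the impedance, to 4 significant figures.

X_L = ωL = 152.5 Ω
X_C = 1/(ωC) = 216.3 Ω
Net reactance X = X_L − X_C = -63.82 Ω
Z = 67.00 − j63.82 Ω
|Z| = √(67.00² + 63.82²) = 92.53 Ω

92.53 Ω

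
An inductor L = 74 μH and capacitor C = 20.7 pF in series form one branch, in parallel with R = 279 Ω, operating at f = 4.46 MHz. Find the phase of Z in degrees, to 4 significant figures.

38.58°

ω = 2πf = 2.802e+07 rad/s
X_L = ωL = 2074 Ω
X_C = 1/(ωC) = 1724 Ω
Branch 1: Z₁ = R = 279.0 Ω
Branch 2 (series LC): Z₂ = j(X_L − X_C) = j349.8 Ω
Parallel: Z = Z₁Z₂/(Z₁+Z₂), |Z| = 218.1 Ω, ∠Z = 38.58°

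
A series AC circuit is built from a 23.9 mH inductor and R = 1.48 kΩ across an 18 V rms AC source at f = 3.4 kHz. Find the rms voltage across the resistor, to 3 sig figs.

ω = 2πf = 21360 rad/s
X_L = ωL = 511 Ω
Z = 1480 + j511 Ω
|Z| = √(1480² + 511²) = 1570 Ω
I = V/|Z| = 11.5 mA
V_R = I·|Z_R| = 0.0115 × 1480 = 17.0 V

17.0 V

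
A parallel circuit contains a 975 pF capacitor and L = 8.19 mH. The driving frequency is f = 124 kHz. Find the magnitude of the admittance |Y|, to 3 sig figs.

ω = 2πf = 779100 rad/s
X_L = ωL = 6380 Ω
X_C = 1/(ωC) = 1320 Ω
Parallel: admittances add. Y = 1/(jωL) + jωC
Y = (0 + j0.000603) S
|Y| = 0.000603 S → |Z| = 1/|Y| = 1660 Ω, ∠Z = −∠Y = -90.0°

603 μS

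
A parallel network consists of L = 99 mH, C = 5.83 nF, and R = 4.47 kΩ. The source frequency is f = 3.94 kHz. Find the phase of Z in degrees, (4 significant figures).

ω = 2πf = 24760 rad/s
X_L = ωL = 2451 Ω
X_C = 1/(ωC) = 6929 Ω
Parallel: admittances add. Y = 1/R + 1/(jωL) + jωC
Y = (0.0002237 − j0.0002637) S
|Y| = 0.0003458 S → |Z| = 1/|Y| = 2892 Ω, ∠Z = −∠Y = 49.69°

49.69°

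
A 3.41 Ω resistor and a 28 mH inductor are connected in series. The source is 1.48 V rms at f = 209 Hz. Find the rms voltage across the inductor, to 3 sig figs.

1.47 V

ω = 2πf = 1313 rad/s
X_L = ωL = 36.8 Ω
Z = 3.41 + j36.8 Ω
|Z| = √(3.41² + 36.8²) = 36.9 Ω
I = V/|Z| = 40.1 mA
V_L = I·|Z_L| = 0.0401 × 36.8 = 1.47 V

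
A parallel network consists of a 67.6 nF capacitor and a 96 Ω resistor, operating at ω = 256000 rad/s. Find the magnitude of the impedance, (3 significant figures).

X_C = 1/(ωC) = 57.8 Ω
Parallel: admittances add. Y = 1/R + jωC
Y = (0.0104 + j0.0173) S
|Y| = 0.0202 S → |Z| = 1/|Y| = 49.5 Ω, ∠Z = −∠Y = -59.0°

49.5 Ω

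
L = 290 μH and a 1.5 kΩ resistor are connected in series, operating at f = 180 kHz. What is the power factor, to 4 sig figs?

0.9769

ω = 2πf = 1.131e+06 rad/s
X_L = ωL = 328.0 Ω
Z = 1500 + j328.0 Ω
|Z| = √(1500² + 328.0²) = 1535 Ω
∠Z = arctan(328.0/1500) = 12.33°
cos φ = cos(12.33°) = 0.9769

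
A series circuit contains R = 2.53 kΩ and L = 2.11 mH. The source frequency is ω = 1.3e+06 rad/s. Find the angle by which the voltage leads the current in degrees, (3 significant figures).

47.3°

X_L = ωL = 2740 Ω
Z = 2530 + j2740 Ω
|Z| = √(2530² + 2740²) = 3730 Ω
∠Z = arctan(2740/2530) = 47.3°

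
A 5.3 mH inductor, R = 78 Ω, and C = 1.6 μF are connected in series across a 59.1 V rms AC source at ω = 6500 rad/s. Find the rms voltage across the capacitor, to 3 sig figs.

X_L = ωL = 34.5 Ω
X_C = 1/(ωC) = 96.2 Ω
Net reactance X = X_L − X_C = -61.7 Ω
Z = 78.0 − j61.7 Ω
|Z| = √(78.0² + 61.7²) = 99.5 Ω
I = V/|Z| = 594 mA
V_C = I·|Z_C| = 0.594 × 96.2 = 57.1 V

57.1 V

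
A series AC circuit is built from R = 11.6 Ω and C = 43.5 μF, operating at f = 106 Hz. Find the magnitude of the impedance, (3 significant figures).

36.4 Ω

ω = 2πf = 666.0 rad/s
X_C = 1/(ωC) = 34.5 Ω
Z = 11.6 − j34.5 Ω
|Z| = √(11.6² + 34.5²) = 36.4 Ω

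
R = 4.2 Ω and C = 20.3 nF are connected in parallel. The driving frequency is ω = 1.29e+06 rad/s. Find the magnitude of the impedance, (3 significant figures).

X_C = 1/(ωC) = 38.2 Ω
Parallel: admittances add. Y = 1/R + jωC
Y = (0.238 + j0.0262) S
|Y| = 0.240 S → |Z| = 1/|Y| = 4.17 Ω, ∠Z = −∠Y = -6.28°

4.17 Ω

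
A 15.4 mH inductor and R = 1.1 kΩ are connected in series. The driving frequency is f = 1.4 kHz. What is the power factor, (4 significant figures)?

0.9925

ω = 2πf = 8796 rad/s
X_L = ωL = 135.5 Ω
Z = 1100 + j135.5 Ω
|Z| = √(1100² + 135.5²) = 1108 Ω
∠Z = arctan(135.5/1100) = 7.021°
cos φ = cos(7.021°) = 0.9925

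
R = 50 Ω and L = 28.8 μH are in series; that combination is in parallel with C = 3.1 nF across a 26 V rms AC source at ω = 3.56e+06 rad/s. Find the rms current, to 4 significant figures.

129.3 mA

X_L = ωL = 102.5 Ω
X_C = 1/(ωC) = 90.61 Ω
Branch 1 (R+jX_L): Z₁ = 50.00 + j102.5 Ω, |Z₁| = 114.1 Ω
Branch 2 (−jX_C): Z₂ = −j90.61 Ω
Parallel: Z = Z₁Z₂/(Z₁+Z₂), |Z| = 201.1 Ω, ∠Z = -39.40°
I = V/|Z| = 26/201.1 = 129.3 mA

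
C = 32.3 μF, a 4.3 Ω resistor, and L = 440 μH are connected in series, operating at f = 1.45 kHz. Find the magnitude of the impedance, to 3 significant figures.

4.34 Ω

ω = 2πf = 9111 rad/s
X_L = ωL = 4.01 Ω
X_C = 1/(ωC) = 3.40 Ω
Net reactance X = X_L − X_C = 0.610 Ω
Z = 4.30 + j0.610 Ω
|Z| = √(4.30² + 0.610²) = 4.34 Ω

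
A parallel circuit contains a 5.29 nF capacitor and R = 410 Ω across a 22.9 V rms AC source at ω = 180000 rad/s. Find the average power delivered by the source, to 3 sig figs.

X_C = 1/(ωC) = 1050 Ω
Parallel: admittances add. Y = 1/R + jωC
Y = (0.00244 + j0.000952) S
|Y| = 0.00262 S → |Z| = 1/|Y| = 382 Ω, ∠Z = −∠Y = -21.3°
I = V/|Z| = 60.0 mA
P = VI cos φ = 22.9 × 0.0600 × cos(-21.3°) = 1.28 W

1.28 W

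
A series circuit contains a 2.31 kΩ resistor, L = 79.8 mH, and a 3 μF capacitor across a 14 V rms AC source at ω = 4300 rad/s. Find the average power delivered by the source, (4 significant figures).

83.74 mW

X_L = ωL = 343.1 Ω
X_C = 1/(ωC) = 77.52 Ω
Net reactance X = X_L − X_C = 265.6 Ω
Z = 2310 + j265.6 Ω
|Z| = √(2310² + 265.6²) = 2325 Ω
∠Z = arctan(265.6/2310) = 6.559°
I = V/|Z| = 6.021 mA
P = VI cos φ = 14 × 0.006021 × cos(6.559°) = 83.74 mW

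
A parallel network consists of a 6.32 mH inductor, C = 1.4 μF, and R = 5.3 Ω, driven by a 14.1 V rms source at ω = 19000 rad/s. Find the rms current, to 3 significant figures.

2.67 A

X_L = ωL = 120 Ω
X_C = 1/(ωC) = 37.6 Ω
Parallel: admittances add. Y = 1/R + 1/(jωL) + jωC
Y = (0.189 + j0.0183) S
|Y| = 0.190 S → |Z| = 1/|Y| = 5.28 Ω, ∠Z = −∠Y = -5.53°
I = V/|Z| = 14.1/5.28 = 2.67 A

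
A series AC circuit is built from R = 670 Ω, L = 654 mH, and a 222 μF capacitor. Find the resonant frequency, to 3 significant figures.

13.2 Hz

ω₀ = 1/√(LC) = 1/√(0.654 × 0.000222) = 82.99 rad/s
f₀ = ω₀/(2π) = 13.2 Hz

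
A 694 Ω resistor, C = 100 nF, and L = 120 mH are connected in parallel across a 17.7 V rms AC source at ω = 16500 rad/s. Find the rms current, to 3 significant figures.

X_L = ωL = 1980 Ω
X_C = 1/(ωC) = 606 Ω
Parallel: admittances add. Y = 1/R + 1/(jωL) + jωC
Y = (0.00144 + j0.00114) S
|Y| = 0.00184 S → |Z| = 1/|Y| = 543 Ω, ∠Z = −∠Y = -38.5°
I = V/|Z| = 17.7/543 = 32.6 mA

32.6 mA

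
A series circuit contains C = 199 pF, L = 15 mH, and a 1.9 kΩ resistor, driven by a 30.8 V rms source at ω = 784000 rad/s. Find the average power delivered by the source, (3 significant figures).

X_L = ωL = 11800 Ω
X_C = 1/(ωC) = 6410 Ω
Net reactance X = X_L − X_C = 5350 Ω
Z = 1900 + j5350 Ω
|Z| = √(1900² + 5350²) = 5680 Ω
∠Z = arctan(5350/1900) = 70.4°
I = V/|Z| = 5.42 mA
P = VI cos φ = 30.8 × 0.00542 × cos(70.4°) = 55.9 mW

55.9 mW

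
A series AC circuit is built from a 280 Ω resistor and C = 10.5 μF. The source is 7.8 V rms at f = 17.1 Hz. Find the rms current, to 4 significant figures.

ω = 2πf = 107.4 rad/s
X_C = 1/(ωC) = 886.4 Ω
Z = 280.0 − j886.4 Ω
|Z| = √(280.0² + 886.4²) = 929.6 Ω
I = V/|Z| = 7.8/929.6 = 8.391 mA

8.391 mA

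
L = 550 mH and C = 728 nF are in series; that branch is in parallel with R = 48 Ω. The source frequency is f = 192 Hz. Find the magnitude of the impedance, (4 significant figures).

47.76 Ω

ω = 2πf = 1206 rad/s
X_L = ωL = 663.5 Ω
X_C = 1/(ωC) = 1139 Ω
Branch 1: Z₁ = R = 48.00 Ω
Branch 2 (series LC): Z₂ = j(X_L − X_C) = −j475.1 Ω
Parallel: Z = Z₁Z₂/(Z₁+Z₂), |Z| = 47.76 Ω, ∠Z = -5.769°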